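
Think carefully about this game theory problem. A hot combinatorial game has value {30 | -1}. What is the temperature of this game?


The game is {30 | -1}, a switch {a | b} with numbers a > b.
Cooling {a | b} by t gives {a - t | b + t}, which stops being hot when a - t = b + t, i.e. at t = (a - b)/2. So the temperature of a switch is (a - b)/2.
Temperature = (Left option - Right option) / 2
= (30 - (-1)) / 2
= 31 / 2
= 31/2

31/2


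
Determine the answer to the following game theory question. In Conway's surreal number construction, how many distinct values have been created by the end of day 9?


Day 0: {|} = 0 is born. Count = 1.
Day n: the number of surreal numbers born by day n is 2^(n+1) - 1.
By day 0: 2^1 - 1 = 1
By day 1: 2^2 - 1 = 3
By day 2: 2^3 - 1 = 7
By day 3: 2^4 - 1 = 15
By day 4: 2^5 - 1 = 31
By day 5: 2^6 - 1 = 63
By day 6: 2^7 - 1 = 127
By day 7: 2^8 - 1 = 255
By day 8: 2^9 - 1 = 511
By day 9: 2^10 - 1 = 1023
By day 9: 1023 surreal numbers.

1023


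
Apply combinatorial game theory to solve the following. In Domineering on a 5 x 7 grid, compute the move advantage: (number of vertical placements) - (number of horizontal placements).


Board is 5 x 7 (rows x cols).
Left (vertical) placements: (rows-1) * cols = 4 * 7 = 28
Right (horizontal) placements: rows * (cols-1) = 5 * 6 = 30
Advantage = Left - Right = 28 - 30 = -2

-2


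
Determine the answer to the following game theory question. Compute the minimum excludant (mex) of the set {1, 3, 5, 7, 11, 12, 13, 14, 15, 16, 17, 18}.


Set = {1, 3, 5, 7, 11, 12, 13, 14, 15, 16, 17, 18}
0 is NOT in the set. This is the mex.
mex = 0

0


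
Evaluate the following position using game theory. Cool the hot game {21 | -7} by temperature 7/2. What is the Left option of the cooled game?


Original game: {21 | -7} (a switch {a | b} with a > b).
Cooling by t (for t below the temperature (a - b)/2 = 14) taxes each move by t: {a | b} cooled by t is {a - t | b + t}.
Cooling amount: t = 7/2
Cooled Left option: 21 - 7/2 = 35/2
Cooled Right option: -7 + 7/2 = -7/2
Cooled game: {35/2 | -7/2}
Left option = 35/2

35/2


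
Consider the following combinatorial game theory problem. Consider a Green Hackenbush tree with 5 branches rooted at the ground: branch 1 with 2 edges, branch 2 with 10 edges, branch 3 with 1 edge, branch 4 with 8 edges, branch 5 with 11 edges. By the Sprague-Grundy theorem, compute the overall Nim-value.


The tree has 5 branches from the ground vertex.
In Green Hackenbush, the Nim-value of a simple path of length k is k.
Branch 1: length 2, Nim-value = 2
Branch 2: length 10, Nim-value = 10
Branch 3: length 1, Nim-value = 1
Branch 4: length 8, Nim-value = 8
Branch 5: length 11, Nim-value = 11
Total Nim-value = XOR of all branch values:
0 XOR 2 = 2
2 XOR 10 = 8
8 XOR 1 = 9
9 XOR 8 = 1
1 XOR 11 = 10
Nim-value of the tree = 10

10


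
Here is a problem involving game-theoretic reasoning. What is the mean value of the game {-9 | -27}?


Game = {-9 | -27}, a switch {a | b} with numbers a > b.
Its thermograph has left wall a - t and right wall b + t, which meet at t = (a - b)/2, where both equal (a + b)/2. So the mast (mean value) is at (a + b)/2.
Mean = (-9 + (-27))/2 = -36/2 = -18

-18


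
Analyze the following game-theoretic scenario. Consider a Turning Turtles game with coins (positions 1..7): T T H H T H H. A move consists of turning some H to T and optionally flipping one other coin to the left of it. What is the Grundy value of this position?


Coins: T T H H T H H
Key fact: a single head at position k behaves exactly like a Nim heap of size k (turning it to T and optionally flipping a coin at j < k corresponds to moving the heap from k to j, or to 0), and heads combine as a disjunctive sum (two heads at the same place would cancel, matching j XOR j = 0). So the Nim-value is the XOR of the 1-indexed positions of the heads.
Face-up positions (1-indexed): [3, 4, 6, 7]
XOR 0 with 3: 0 XOR 3 = 3
XOR 3 with 4: 3 XOR 4 = 7
XOR 7 with 6: 7 XOR 6 = 1
XOR 1 with 7: 1 XOR 7 = 6
Nim-value = 6

6


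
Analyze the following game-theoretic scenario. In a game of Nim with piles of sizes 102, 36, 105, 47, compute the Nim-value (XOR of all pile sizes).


We need the XOR (exclusive or) of all pile sizes.
After XOR-ing pile 1 (size 102): 0 XOR 102 = 102
After XOR-ing pile 2 (size 36): 102 XOR 36 = 66
After XOR-ing pile 3 (size 105): 66 XOR 105 = 43
After XOR-ing pile 4 (size 47): 43 XOR 47 = 4
The Nim-value of this position is 4.

4


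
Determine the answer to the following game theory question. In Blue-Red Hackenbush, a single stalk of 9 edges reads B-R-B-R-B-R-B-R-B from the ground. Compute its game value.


Edges (from ground): B-R-B-R-B-R-B-R-B
By Berlekamp's sign-expansion rule, a Blue-Red Hackenbush stalk has the value of the surreal number whose sign sequence is the edge sequence with B -> + and R -> -.
Sign sequence: +-+-+-+-+
Trace the sign expansion in the surreal number tree, starting from 0:
Edge 1: B (sign +) -> bounds (0, +inf), value = 1
Edge 2: R (sign -) -> bounds (0, 1), value = 1/2
Edge 3: B (sign +) -> bounds (1/2, 1), value = 3/4
Edge 4: R (sign -) -> bounds (1/2, 3/4), value = 5/8
Edge 5: B (sign +) -> bounds (5/8, 3/4), value = 11/16
Edge 6: R (sign -) -> bounds (5/8, 11/16), value = 21/32
Edge 7: B (sign +) -> bounds (21/32, 11/16), value = 43/64
Edge 8: R (sign -) -> bounds (21/32, 43/64), value = 85/128
Edge 9: B (sign +) -> bounds (85/128, 43/64), value = 171/256
Game value = 171/256

171/256


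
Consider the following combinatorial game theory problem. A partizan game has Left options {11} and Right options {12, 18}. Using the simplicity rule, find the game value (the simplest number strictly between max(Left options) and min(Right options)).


Left options: {11}, max = 11
Right options: {12, 18}, min = 12
All options are numbers and max(Left) < min(Right), so by the simplicity theorem the value is the simplest (earliest-born) number strictly between 11 and 12.
No integer lies strictly between 11 and 12, so the value is the dyadic rational m/2^k in the interval with the smallest k (then m odd); search k = 1, 2, ...:
Denominator 2: 23/2 lies strictly between 11 and 12 -- found.
The simplest number in the interval is 23/2.
Game value = 23/2

23/2


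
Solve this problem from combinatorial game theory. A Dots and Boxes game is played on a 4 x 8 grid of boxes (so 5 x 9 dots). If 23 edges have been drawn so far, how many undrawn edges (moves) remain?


Grid: 4 x 8 boxes, i.e. 5 rows and 9 columns of dots.
Horizontal edges: (rows + 1) * cols = 5 * 8 = 40
Vertical edges: rows * (cols + 1) = 4 * 9 = 36
Total edges: 40 + 36 = 76
Edges drawn: 23
Remaining: 76 - 23 = 53

53


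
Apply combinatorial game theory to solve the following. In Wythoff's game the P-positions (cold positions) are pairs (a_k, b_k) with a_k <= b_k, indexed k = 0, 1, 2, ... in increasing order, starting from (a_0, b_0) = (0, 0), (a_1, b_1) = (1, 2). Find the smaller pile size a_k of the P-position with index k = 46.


By Wythoff's theorem, a_k = floor(k * phi) and b_k = floor(k * phi^2) = a_k + k, where phi = (1 + sqrt(5))/2 is the golden ratio.
phi = (1 + sqrt(5))/2 = 1.618034
k = 46
k * phi = 46 * 1.618034 = 74.429563
a_46 = floor(k * phi) = 74

74


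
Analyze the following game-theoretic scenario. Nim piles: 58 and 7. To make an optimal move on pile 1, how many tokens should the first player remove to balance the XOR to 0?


Piles: 58 and 7
Current XOR: 58 XOR 7 = 61 (non-zero, so this is an N-position).
To make the XOR zero, we need to find a move that balances the piles.
For pile 1 (size 58): target = 58 XOR 61 = 7
We reduce pile 1 from 58 to 7.
Tokens removed: 58 - 7 = 51
Verification: 7 XOR 7 = 0

51


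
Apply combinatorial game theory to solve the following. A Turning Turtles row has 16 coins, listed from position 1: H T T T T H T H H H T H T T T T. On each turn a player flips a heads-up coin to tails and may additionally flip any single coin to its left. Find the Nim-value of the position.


Coins: H T T T T H T H H H T H T T T T
Key fact: a single head at position k behaves exactly like a Nim heap of size k (turning it to T and optionally flipping a coin at j < k corresponds to moving the heap from k to j, or to 0), and heads combine as a disjunctive sum (two heads at the same place would cancel, matching j XOR j = 0). So the Nim-value is the XOR of the 1-indexed positions of the heads.
Face-up positions (1-indexed): [1, 6, 8, 9, 10, 12]
XOR 0 with 1: 0 XOR 1 = 1
XOR 1 with 6: 1 XOR 6 = 7
XOR 7 with 8: 7 XOR 8 = 15
XOR 15 with 9: 15 XOR 9 = 6
XOR 6 with 10: 6 XOR 10 = 12
XOR 12 with 12: 12 XOR 12 = 0
Nim-value = 0

0


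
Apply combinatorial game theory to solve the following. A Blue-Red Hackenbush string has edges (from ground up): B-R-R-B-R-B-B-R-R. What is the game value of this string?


Edges (from ground): B-R-R-B-R-B-B-R-R
By Berlekamp's sign-expansion rule, a Blue-Red Hackenbush stalk has the value of the surreal number whose sign sequence is the edge sequence with B -> + and R -> -.
Sign sequence: +--+-++--
Trace the sign expansion in the surreal number tree, starting from 0:
Edge 1: B (sign +) -> bounds (0, +inf), value = 1
Edge 2: R (sign -) -> bounds (0, 1), value = 1/2
Edge 3: R (sign -) -> bounds (0, 1/2), value = 1/4
Edge 4: B (sign +) -> bounds (1/4, 1/2), value = 3/8
Edge 5: R (sign -) -> bounds (1/4, 3/8), value = 5/16
Edge 6: B (sign +) -> bounds (5/16, 3/8), value = 11/32
Edge 7: B (sign +) -> bounds (11/32, 3/8), value = 23/64
Edge 8: R (sign -) -> bounds (11/32, 23/64), value = 45/128
Edge 9: R (sign -) -> bounds (11/32, 45/128), value = 89/256
Game value = 89/256

89/256


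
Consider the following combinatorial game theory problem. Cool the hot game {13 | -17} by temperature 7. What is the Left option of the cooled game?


Original game: {13 | -17} (a switch {a | b} with a > b).
Cooling by t (for t below the temperature (a - b)/2 = 15) taxes each move by t: {a | b} cooled by t is {a - t | b + t}.
Cooling amount: t = 7
Cooled Left option: 13 - 7 = 6
Cooled Right option: -17 + 7 = -10
Cooled game: {6 | -10}
Left option = 6

6


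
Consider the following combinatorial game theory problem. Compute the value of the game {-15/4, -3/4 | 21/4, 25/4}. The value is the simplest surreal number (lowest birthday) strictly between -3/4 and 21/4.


Left options: {-15/4, -3/4}, max = -3/4
Right options: {21/4, 25/4}, min = 21/4
All options are numbers and max(Left) < min(Right), so by the simplicity theorem the value is the simplest (earliest-born) number strictly between -3/4 and 21/4.
Integers 0 through 5 all lie strictly between -3/4 and 21/4.
Among integers, the simplest (lowest birthday = smallest |n|; 0 is born on day 0, +-n on day n) is 0.
No non-integer in the interval can be simpler: if x is a non-integer in the interval, then floor(x) or ceil(x) also lies in the interval (the interval contains an integer), and both are proper prefixes of x's sign expansion, i.e. born earlier. So the game value is 0.
Game value = 0

0


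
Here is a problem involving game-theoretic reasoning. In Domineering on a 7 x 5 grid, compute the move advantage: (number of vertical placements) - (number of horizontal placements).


Board is 7 x 5 (rows x cols).
Left (vertical) placements: (rows-1) * cols = 6 * 5 = 30
Right (horizontal) placements: rows * (cols-1) = 7 * 4 = 28
Advantage = Left - Right = 30 - 28 = 2

2


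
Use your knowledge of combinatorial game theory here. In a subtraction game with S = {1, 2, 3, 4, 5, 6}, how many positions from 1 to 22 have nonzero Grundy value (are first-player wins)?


Subtraction set S = {1, 2, 3, 4, 5, 6}, so G(n) = n mod 7.
G(n) = 0 when n is a multiple of 7.
Multiples of 7 in [1, 22]: 3
N-positions (nonzero Grundy) = 22 - 3 = 19

19


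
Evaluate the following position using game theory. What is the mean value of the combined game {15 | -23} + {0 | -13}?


G1 = {15 | -23}, G2 = {0 | -13}
Each is a switch {a | b} with numbers a > b; its mean value is (a + b)/2, and mean value is additive over game sums: m(G1 + G2) = m(G1) + m(G2).
Mean of G1 = (15 + (-23))/2 = -8/2 = -4
Mean of G2 = (0 + (-13))/2 = -13/2 = -13/2
Mean of G1 + G2 = -4 + -13/2 = -21/2

-21/2


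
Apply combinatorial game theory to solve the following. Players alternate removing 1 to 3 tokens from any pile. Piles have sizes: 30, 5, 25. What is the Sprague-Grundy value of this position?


Subtraction set: {1, 2, 3}
For this subtraction set, G(n) = n mod 4 (period = max + 1 = 4).
Pile 1 (size 30): G(30) = 30 mod 4 = 2
Pile 2 (size 5): G(5) = 5 mod 4 = 1
Pile 3 (size 25): G(25) = 25 mod 4 = 1
Total Grundy value = XOR of all: 2 XOR 1 XOR 1 = 2

2


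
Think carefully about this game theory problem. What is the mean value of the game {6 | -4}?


Game = {6 | -4}, a switch {a | b} with numbers a > b.
Its thermograph has left wall a - t and right wall b + t, which meet at t = (a - b)/2, where both equal (a + b)/2. So the mast (mean value) is at (a + b)/2.
Mean = (6 + (-4))/2 = 2/2 = 1

1


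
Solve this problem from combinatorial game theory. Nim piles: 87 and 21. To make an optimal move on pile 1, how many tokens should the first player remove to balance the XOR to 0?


Piles: 87 and 21
Current XOR: 87 XOR 21 = 66 (non-zero, so this is an N-position).
To make the XOR zero, we need to find a move that balances the piles.
For pile 1 (size 87): target = 87 XOR 66 = 21
We reduce pile 1 from 87 to 21.
Tokens removed: 87 - 21 = 66
Verification: 21 XOR 21 = 0

66


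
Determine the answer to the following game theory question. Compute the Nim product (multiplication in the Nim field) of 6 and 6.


Nim multiplication is bilinear over XOR: (u XOR v) * w = (u*w) XOR (v*w).
So we split each operand into its bit components and XOR the pairwise Nim products.
6 = 2 + 4 (as XOR of powers of 2).
6 = 2 + 4 (as XOR of powers of 2).
Using the standard Nim-product table on single bits:
  2*2 = 3,   2*4 = 8,   2*8 = 12,
  4*4 = 6,   4*8 = 11,  8*8 = 13,
and  1*x = x (identity), k*l = l*k (commutative).
Pairwise Nim products:
  2 * 2 = 3
  2 * 4 = 8
  4 * 2 = 8
  4 * 4 = 6
XOR them: 3 XOR 8 XOR 8 XOR 6 = 5.
Result: 6 * 6 = 5 (in Nim).

5


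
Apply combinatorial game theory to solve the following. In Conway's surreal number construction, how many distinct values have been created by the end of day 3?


Day 0: {|} = 0 is born. Count = 1.
Day n: the number of surreal numbers born by day n is 2^(n+1) - 1.
By day 0: 2^1 - 1 = 1
By day 1: 2^2 - 1 = 3
By day 2: 2^3 - 1 = 7
By day 3: 2^4 - 1 = 15
By day 3: 15 surreal numbers.

15


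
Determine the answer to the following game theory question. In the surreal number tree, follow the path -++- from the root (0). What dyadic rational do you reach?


Sign expansion: -++-
Rule: track bounds (lo, hi), initially (-inf, +inf). On '+', the current value becomes lo and we move to the simplest number in (value, hi): value + 1 if hi = +inf, otherwise the midpoint (value + hi)/2. On '-', the current value becomes hi and we move to value - 1 if lo = -inf, otherwise the midpoint (lo + value)/2.
Start at 0.
Step 1: sign = -, move left. Bounds: (-inf, 0). Value = -1
Step 2: sign = +, move right. Bounds: (-1, 0). Value = -1/2
Step 3: sign = +, move right. Bounds: (-1/2, 0). Value = -1/4
Step 4: sign = -, move left. Bounds: (-1/2, -1/4). Value = -3/8
The surreal number with sign expansion -++- is -3/8.

-3/8


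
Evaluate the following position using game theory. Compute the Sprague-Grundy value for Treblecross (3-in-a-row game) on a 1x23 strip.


Treblecross: place X on empty cells; 3-in-a-row wins.
Playing within two cells of an existing X lets the opponent win at once, so sensible play treats the cells i-2..i+2 around each X as dead. The player left with no safe cell loses, so this is a normal-play take-away game on strips of safe cells.
Placing X at cell i (0-indexed) of a strip of k safe cells leaves independent strips of sizes max(0, i-2) and max(0, k-i-3). Hence G(k) = mex{ G(max(0,i-2)) XOR G(max(0,k-i-3)) : 0 <= i < k }, with G(0) = 0.
G(1): splits (0,0):0^0=0 -> mex({0}) = 1
G(2): splits (0,0):0^0=0 -> mex({0}) = 1
G(3): splits (0,0):0^0=0 -> mex({0}) = 1
G(4): splits (0,1):0^1=1 (0,0):0^0=0 -> mex({0, 1}) = 2
G(5): splits (0,2):0^1=1 (0,1):0^1=1 (0,0):0^0=0 -> mex({0, 1}) = 2
G(6) = mex({1}) = 0
G(7) = mex({0, 1, 2}) = 3
G(8) = mex({0, 1, 2}) = 3
G(9) = mex({0, 2}) = 1
G(10) = mex({0, 2, 3}) = 1
G(11) = mex({0, 3}) = 1
G(12) = mex({1, 3}) = 0
G(13) = mex({0, 1, 2, 3}) = 4
G(14) = mex({0, 1, 2}) = 3
G(15) = mex({0, 1, 2}) = 3
G(16) = mex({0, 1, 2, 4}) = 3
G(17) = mex({0, 1, 3, 4}) = 2
G(18) = mex({0, 1, 3, 4}) = 2
G(19) = mex({0, 1, 3, 5}) = 2
G(20) = mex({0, 1, 2, 3, 5}) = 4
G(21) = mex({0, 1, 2, 3, 5}) = 4
G(22) = mex({1, 2, 6}) = 0
G(23) = mex({0, 1, 2, 3, 4, 6}) = 5
Therefore G(23) = 5.

5


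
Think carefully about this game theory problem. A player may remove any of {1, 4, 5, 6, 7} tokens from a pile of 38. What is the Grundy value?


The subtraction set is S = {1, 4, 5, 6, 7}.
G(k) = mex{ G(k - s) : s in S, s <= k }. We compute iteratively: G(0) = 0.
G(1) = mex({0}) = 1
G(2) = mex({1}) = 0
G(3) = mex({0}) = 1
G(4) = mex({0, 1}) = 2
G(5) = mex({0, 1, 2}) = 3
G(6) = mex({0, 1, 3}) = 2
G(7) = mex({0, 1, 2}) = 3
G(8) = mex({0, 1, 2, 3}) = 4
G(9) = mex({0, 1, 2, 3, 4}) = 5
G(10) = mex({1, 2, 3, 5}) = 0
G(11) = mex({0, 2, 3}) = 1
G(12) = mex({1, 2, 3, 4}) = 0
G(13) = mex({0, 2, 3, 4, 5}) = 1
G(14) = mex({0, 1, 3, 4, 5}) = 2
G(15) = mex({0, 1, 2, 4, 5}) = 3
G(16) = mex({0, 1, 3, 5}) = 2
Observe that G(10)..G(16) = 0, 1, 0, 1, 2, 3, 2 repeats G(0)..G(6) = 0, 1, 0, 1, 2, 3, 2.
For k >= max(S) = 7, G(k) is determined by the previous 7 values G(k-7)..G(k-1); a window of 7 consecutive values has recurred shifted by 10, so by induction G(k + 10) = G(k) for all k >= 0: the sequence is periodic from the start with period 10.
One period: G(0..9) = 0, 1, 0, 1, 2, 3, 2, 3, 4, 5.
38 mod 10 = 8, so G(38) = G(8) = 4.

4


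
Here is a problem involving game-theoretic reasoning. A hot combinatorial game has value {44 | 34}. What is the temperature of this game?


The game is {44 | 34}, a switch {a | b} with numbers a > b.
Cooling {a | b} by t gives {a - t | b + t}, which stops being hot when a - t = b + t, i.e. at t = (a - b)/2. So the temperature of a switch is (a - b)/2.
Temperature = (Left option - Right option) / 2
= (44 - (34)) / 2
= 10 / 2
= 5

5


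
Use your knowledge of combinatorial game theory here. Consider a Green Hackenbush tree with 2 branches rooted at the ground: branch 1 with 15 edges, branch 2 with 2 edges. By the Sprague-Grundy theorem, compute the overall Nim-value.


The tree has 2 branches from the ground vertex.
In Green Hackenbush, the Nim-value of a simple path of length k is k.
Branch 1: length 15, Nim-value = 15
Branch 2: length 2, Nim-value = 2
Total Nim-value = XOR of all branch values:
0 XOR 15 = 15
15 XOR 2 = 13
Nim-value of the tree = 13

13


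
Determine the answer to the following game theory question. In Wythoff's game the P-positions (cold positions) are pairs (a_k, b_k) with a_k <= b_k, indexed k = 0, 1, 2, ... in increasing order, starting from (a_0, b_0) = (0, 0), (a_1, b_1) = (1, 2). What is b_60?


By Wythoff's theorem, a_k = floor(k * phi) and b_k = floor(k * phi^2) = a_k + k, where phi = (1 + sqrt(5))/2 is the golden ratio.
phi = (1 + sqrt(5))/2 = 1.618034
phi^2 = phi + 1 = 2.618034
k = 60
k * phi^2 = 60 * 2.618034 = 157.082039
b_60 = floor(k * phi^2) = 157 (check: a_60 + k = 97 + 60 = 157)

157


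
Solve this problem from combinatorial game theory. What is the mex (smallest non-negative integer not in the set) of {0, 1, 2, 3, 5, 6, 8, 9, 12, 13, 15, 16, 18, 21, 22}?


Set = {0, 1, 2, 3, 5, 6, 8, 9, 12, 13, 15, 16, 18, 21, 22}
0 is in the set.
1 is in the set.
2 is in the set.
3 is in the set.
4 is NOT in the set. This is the mex.
mex = 4

4


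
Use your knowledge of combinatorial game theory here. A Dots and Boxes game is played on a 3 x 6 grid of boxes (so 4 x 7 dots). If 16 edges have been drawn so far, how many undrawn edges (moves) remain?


Grid: 3 x 6 boxes, i.e. 4 rows and 7 columns of dots.
Horizontal edges: (rows + 1) * cols = 4 * 6 = 24
Vertical edges: rows * (cols + 1) = 3 * 7 = 21
Total edges: 24 + 21 = 45
Edges drawn: 16
Remaining: 45 - 16 = 29

29


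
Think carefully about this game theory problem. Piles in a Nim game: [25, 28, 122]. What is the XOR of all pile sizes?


We need the XOR (exclusive or) of all pile sizes.
After XOR-ing pile 1 (size 25): 0 XOR 25 = 25
After XOR-ing pile 2 (size 28): 25 XOR 28 = 5
After XOR-ing pile 3 (size 122): 5 XOR 122 = 127
The Nim-value of this position is 127.

127


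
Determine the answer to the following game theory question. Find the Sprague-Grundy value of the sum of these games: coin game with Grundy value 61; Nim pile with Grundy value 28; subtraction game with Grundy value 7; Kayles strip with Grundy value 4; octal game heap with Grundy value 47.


By the Sprague-Grundy theorem, the Grundy value of a sum of games is the XOR of individual Grundy values.
coin game: Grundy value = 61. Running XOR: 0 XOR 61 = 61
Nim pile: Grundy value = 28. Running XOR: 61 XOR 28 = 33
subtraction game: Grundy value = 7. Running XOR: 33 XOR 7 = 38
Kayles strip: Grundy value = 4. Running XOR: 38 XOR 4 = 34
octal game heap: Grundy value = 47. Running XOR: 34 XOR 47 = 13
The combined Grundy value is 13.

13


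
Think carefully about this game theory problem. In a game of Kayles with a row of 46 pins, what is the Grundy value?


Kayles: a move removes 1 or 2 adjacent pins from a contiguous row.
Removing pins from a row of k leaves two independent rows (a, b) with a + b = k - 1 (one pin) or a + b = k - 2 (two pins); an end removal gives a = 0.
By Sprague-Grundy, G(k) = mex{ G(a) XOR G(b) } over all these splits. G(0) = 0.
G(1): splits (0,0):0^0=0 -> mex({0}) = 1
G(2): splits (0,1):0^1=1 (0,0):0^0=0 -> mex({0, 1}) = 2
G(3): splits (0,2):0^2=2 (1,1):1^1=0 (0,1):0^1=1 -> mex({0, 1, 2}) = 3
G(4): splits (0,3):0^3=3 (1,2):1^2=3 (0,2):0^2=2 (1,1):1^1=0 -> mex({0, 2, 3}) = 1
G(5): splits (0,4):0^1=1 (1,3):1^3=2 (2,2):2^2=0 (0,3):0^3=3 (1,2):1^2=3 -> mex({0, 1, 2, 3}) = 4
G(6) = mex({0, 1, 2, 4}) = 3
G(7) = mex({0, 1, 3, 4, 5}) = 2
G(8) = mex({0, 2, 3, 5, 6}) = 1
G(9) = mex({0, 1, 2, 3, 6, 7}) = 4
G(10) = mex({0, 1, 3, 4, 5, 7}) = 2
G(11) = mex({0, 1, 2, 3, 4, 5}) = 6
G(12) = mex({0, 1, 2, 3, 5, 6, 7}) = 4
G(13) = mex({0, 2, 3, 4, 6, 7}) = 1
G(14) = mex({0, 1, 4, 5, 6, 7}) = 2
G(15) = mex({0, 1, 2, 3, 4, 5, 6}) = 7
G(16) = mex({0, 2, 3, 5, 6, 7}) = 1
G(17) = mex({0, 1, 2, 3, 5, 6, 7}) = 4
G(18) = mex({0, 1, 2, 4, 5, 6}) = 3
G(19) = mex({0, 1, 3, 4, 5, 7}) = 2
G(20) = mex({0, 2, 3, 4, 5, 6, 7}) = 1
G(21) = mex({0, 1, 2, 3, 5, 6, 7}) = 4
G(22) = mex({0, 1, 2, 3, 4, 5, 7}) = 6
G(23) = mex({0, 1, 2, 3, 4, 5, 6}) = 7
G(24) = mex({0, 1, 2, 3, 5, 6, 7}) = 4
G(25) = mex({0, 2, 3, 4, 6, 7}) = 1
G(26) = mex({0, 1, 3, 4, 5, 6, 7}) = 2
G(27) = mex({0, 1, 2, 3, 4, 5, 6, 7}) = 8
G(28) = mex({0, 1, 2, 3, 4, 6, 7, 8}) = 5
G(29) = mex({0, 1, 2, 3, 5, 6, 7, 8, 9}) = 4
G(30) = mex({0, 1, 2, 3, 4, 5, 6, 9, 10}) = 7
G(31) = mex({0, 1, 3, 4, 5, 7, 10, 11}) = 2
G(32) = mex({0, 2, 3, 4, 5, 6, 7, 9, 11}) = 1
G(33) = mex({0, 1, 2, 3, 4, 5, 6, 7, 9, 12}) = 8
G(34) = mex({0, 1, 2, 3, 4, 5, 7, 8, 11, 12}) = 6
G(35) = mex({0, 1, 2, 3, 4, 5, 6, 8, 9, 10, 11}) = 7
G(36) = mex({0, 1, 2, 3, 5, 6, 7, 9, 10}) = 4
G(37) = mex({0, 2, 3, 4, 6, 7, 9, 10, 11, 12}) = 1
G(38) = mex({0, 1, 3, 4, 5, 6, 7, 9, 10, 11, 12}) = 2
G(39) = mex({0, 1, 2, 4, 5, 6, 7, 9, 10, 12, 14}) = 3
G(40) = mex({0, 2, 3, 4, 6, 7, 11, 12, 14}) = 1
G(41) = mex({0, 1, 2, 3, 5, 6, 7, 9, 10, 11, 12}) = 4
G(42) = mex({0, 1, 2, 3, 4, 5, 6, 9, 10}) = 7
G(43) = mex({0, 1, 3, 4, 5, 7, 9, 10, 12, 15}) = 2
G(44) = mex({0, 2, 3, 4, 5, 6, 7, 9, 10, 12, 15}) = 1
G(45) = mex({0, 1, 2, 3, 4, 5, 6, 7, 9, 10, 12, 14}) = 8
G(46) = mex({0, 1, 3, 4, 5, 7, 8, 11, 12, 14}) = 2
Therefore G(46) = 2.

2


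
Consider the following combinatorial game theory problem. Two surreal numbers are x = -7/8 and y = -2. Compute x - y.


x = -7/8, y = -2
Converting to common denominator: 8
x = -7/8, y = -16/8
x - y = -7/8 - -2 = 9/8

9/8


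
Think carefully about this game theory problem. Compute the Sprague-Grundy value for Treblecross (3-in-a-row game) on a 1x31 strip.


Treblecross: place X on empty cells; 3-in-a-row wins.
Playing within two cells of an existing X lets the opponent win at once, so sensible play treats the cells i-2..i+2 around each X as dead. The player left with no safe cell loses, so this is a normal-play take-away game on strips of safe cells.
Placing X at cell i (0-indexed) of a strip of k safe cells leaves independent strips of sizes max(0, i-2) and max(0, k-i-3). Hence G(k) = mex{ G(max(0,i-2)) XOR G(max(0,k-i-3)) : 0 <= i < k }, with G(0) = 0.
G(1): splits (0,0):0^0=0 -> mex({0}) = 1
G(2): splits (0,0):0^0=0 -> mex({0}) = 1
G(3): splits (0,0):0^0=0 -> mex({0}) = 1
G(4): splits (0,1):0^1=1 (0,0):0^0=0 -> mex({0, 1}) = 2
G(5): splits (0,2):0^1=1 (0,1):0^1=1 (0,0):0^0=0 -> mex({0, 1}) = 2
G(6) = mex({1}) = 0
G(7) = mex({0, 1, 2}) = 3
G(8) = mex({0, 1, 2}) = 3
G(9) = mex({0, 2}) = 1
G(10) = mex({0, 2, 3}) = 1
G(11) = mex({0, 3}) = 1
G(12) = mex({1, 3}) = 0
G(13) = mex({0, 1, 2, 3}) = 4
G(14) = mex({0, 1, 2}) = 3
G(15) = mex({0, 1, 2}) = 3
G(16) = mex({0, 1, 2, 4}) = 3
G(17) = mex({0, 1, 3, 4}) = 2
G(18) = mex({0, 1, 3, 4}) = 2
G(19) = mex({0, 1, 3, 5}) = 2
G(20) = mex({0, 1, 2, 3, 5}) = 4
G(21) = mex({0, 1, 2, 3, 5}) = 4
G(22) = mex({1, 2, 6}) = 0
G(23) = mex({0, 1, 2, 3, 4, 6}) = 5
G(24) = mex({0, 1, 2, 3, 4}) = 5
G(25) = mex({0, 1, 3, 4, 7}) = 2
G(26) = mex({0, 1, 3, 4, 5, 7}) = 2
G(27) = mex({0, 1, 3, 5}) = 2
G(28) = mex({0, 1, 2, 5}) = 3
G(29) = mex({0, 1, 2, 4, 5, 6}) = 3
G(30) = mex({1, 2, 4, 6}) = 0
G(31) = mex({0, 1, 2, 3, 4, 6}) = 5
Therefore G(31) = 5.

5


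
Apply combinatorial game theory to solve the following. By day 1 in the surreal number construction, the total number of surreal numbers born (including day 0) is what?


Day 0: {|} = 0 is born. Count = 1.
Day n: the number of surreal numbers born by day n is 2^(n+1) - 1.
By day 0: 2^1 - 1 = 1
By day 1: 2^2 - 1 = 3
By day 1: 3 surreal numbers.

3


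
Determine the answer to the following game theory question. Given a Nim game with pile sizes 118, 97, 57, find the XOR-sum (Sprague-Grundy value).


We need the XOR (exclusive or) of all pile sizes.
After XOR-ing pile 1 (size 118): 0 XOR 118 = 118
After XOR-ing pile 2 (size 97): 118 XOR 97 = 23
After XOR-ing pile 3 (size 57): 23 XOR 57 = 46
The Nim-value of this position is 46.

46


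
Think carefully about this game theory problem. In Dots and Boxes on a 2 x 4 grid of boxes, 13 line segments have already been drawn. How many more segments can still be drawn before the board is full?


Grid: 2 x 4 boxes, i.e. 3 rows and 5 columns of dots.
Horizontal edges: (rows + 1) * cols = 3 * 4 = 12
Vertical edges: rows * (cols + 1) = 2 * 5 = 10
Total edges: 12 + 10 = 22
Edges drawn: 13
Remaining: 22 - 13 = 9

9


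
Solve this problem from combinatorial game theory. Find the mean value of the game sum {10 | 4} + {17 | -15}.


G1 = {10 | 4}, G2 = {17 | -15}
Each is a switch {a | b} with numbers a > b; its mean value is (a + b)/2, and mean value is additive over game sums: m(G1 + G2) = m(G1) + m(G2).
Mean of G1 = (10 + (4))/2 = 14/2 = 7
Mean of G2 = (17 + (-15))/2 = 2/2 = 1
Mean of G1 + G2 = 7 + 1 = 8

8


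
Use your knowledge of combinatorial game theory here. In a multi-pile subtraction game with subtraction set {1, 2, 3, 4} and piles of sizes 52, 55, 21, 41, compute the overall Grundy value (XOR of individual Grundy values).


Subtraction set: {1, 2, 3, 4}
For this subtraction set, G(n) = n mod 5 (period = max + 1 = 5).
Pile 1 (size 52): G(52) = 52 mod 5 = 2
Pile 2 (size 55): G(55) = 55 mod 5 = 0
Pile 3 (size 21): G(21) = 21 mod 5 = 1
Pile 4 (size 41): G(41) = 41 mod 5 = 1
Total Grundy value = XOR of all: 2 XOR 0 XOR 1 XOR 1 = 2

2


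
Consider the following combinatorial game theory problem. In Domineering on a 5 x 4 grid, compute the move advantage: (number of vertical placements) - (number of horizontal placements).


Board is 5 x 4 (rows x cols).
Left (vertical) placements: (rows-1) * cols = 4 * 4 = 16
Right (horizontal) placements: rows * (cols-1) = 5 * 3 = 15
Advantage = Left - Right = 16 - 15 = 1

1


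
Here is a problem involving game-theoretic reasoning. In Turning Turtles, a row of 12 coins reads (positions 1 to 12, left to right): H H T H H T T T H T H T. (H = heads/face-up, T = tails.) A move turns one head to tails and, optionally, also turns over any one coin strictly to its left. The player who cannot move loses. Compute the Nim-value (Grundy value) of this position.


Coins: H H T H H T T T H T H T
Key fact: a single head at position k behaves exactly like a Nim heap of size k (turning it to T and optionally flipping a coin at j < k corresponds to moving the heap from k to j, or to 0), and heads combine as a disjunctive sum (two heads at the same place would cancel, matching j XOR j = 0). So the Nim-value is the XOR of the 1-indexed positions of the heads.
Face-up positions (1-indexed): [1, 2, 4, 5, 9, 11]
XOR 0 with 1: 0 XOR 1 = 1
XOR 1 with 2: 1 XOR 2 = 3
XOR 3 with 4: 3 XOR 4 = 7
XOR 7 with 5: 7 XOR 5 = 2
XOR 2 with 9: 2 XOR 9 = 11
XOR 11 with 11: 11 XOR 11 = 0
Nim-value = 0

0


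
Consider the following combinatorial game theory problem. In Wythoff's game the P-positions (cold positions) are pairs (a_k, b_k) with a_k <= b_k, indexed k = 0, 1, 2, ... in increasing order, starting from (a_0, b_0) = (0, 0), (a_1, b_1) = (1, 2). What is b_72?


By Wythoff's theorem, a_k = floor(k * phi) and b_k = floor(k * phi^2) = a_k + k, where phi = (1 + sqrt(5))/2 is the golden ratio.
phi = (1 + sqrt(5))/2 = 1.618034
phi^2 = phi + 1 = 2.618034
k = 72
k * phi^2 = 72 * 2.618034 = 188.498447
b_72 = floor(k * phi^2) = 188 (check: a_72 + k = 116 + 72 = 188)

188


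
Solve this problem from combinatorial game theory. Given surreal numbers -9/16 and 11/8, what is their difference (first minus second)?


x = -9/16, y = 11/8
Converting to common denominator: 16
x = -9/16, y = 22/16
x - y = -9/16 - 11/8 = -31/16

-31/16


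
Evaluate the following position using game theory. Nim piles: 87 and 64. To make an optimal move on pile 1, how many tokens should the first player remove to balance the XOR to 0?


Piles: 87 and 64
Current XOR: 87 XOR 64 = 23 (non-zero, so this is an N-position).
To make the XOR zero, we need to find a move that balances the piles.
For pile 1 (size 87): target = 87 XOR 23 = 64
We reduce pile 1 from 87 to 64.
Tokens removed: 87 - 64 = 23
Verification: 64 XOR 64 = 0

23


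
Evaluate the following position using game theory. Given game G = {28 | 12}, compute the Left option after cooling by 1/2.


Original game: {28 | 12} (a switch {a | b} with a > b).
Cooling by t (for t below the temperature (a - b)/2 = 8) taxes each move by t: {a | b} cooled by t is {a - t | b + t}.
Cooling amount: t = 1/2
Cooled Left option: 28 - 1/2 = 55/2
Cooled Right option: 12 + 1/2 = 25/2
Cooled game: {55/2 | 25/2}
Left option = 55/2

55/2


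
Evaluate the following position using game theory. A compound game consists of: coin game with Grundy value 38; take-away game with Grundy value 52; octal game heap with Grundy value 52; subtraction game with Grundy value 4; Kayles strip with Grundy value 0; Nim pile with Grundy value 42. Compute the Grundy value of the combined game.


By the Sprague-Grundy theorem, the Grundy value of a sum of games is the XOR of individual Grundy values.
coin game: Grundy value = 38. Running XOR: 0 XOR 38 = 38
take-away game: Grundy value = 52. Running XOR: 38 XOR 52 = 18
octal game heap: Grundy value = 52. Running XOR: 18 XOR 52 = 38
subtraction game: Grundy value = 4. Running XOR: 38 XOR 4 = 34
Kayles strip: Grundy value = 0. Running XOR: 34 XOR 0 = 34
Nim pile: Grundy value = 42. Running XOR: 34 XOR 42 = 8
The combined Grundy value is 8.

8


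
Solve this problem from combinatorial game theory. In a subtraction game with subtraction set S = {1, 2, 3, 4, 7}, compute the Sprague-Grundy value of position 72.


The subtraction set is S = {1, 2, 3, 4, 7}.
G(k) = mex{ G(k - s) : s in S, s <= k }. We compute iteratively: G(0) = 0.
G(1) = mex({0}) = 1
G(2) = mex({0, 1}) = 2
G(3) = mex({0, 1, 2}) = 3
G(4) = mex({0, 1, 2, 3}) = 4
G(5) = mex({1, 2, 3, 4}) = 0
G(6) = mex({0, 2, 3, 4}) = 1
G(7) = mex({0, 1, 3, 4}) = 2
G(8) = mex({0, 1, 2, 4}) = 3
G(9) = mex({0, 1, 2, 3}) = 4
G(10) = mex({1, 2, 3, 4}) = 0
G(11) = mex({0, 2, 3, 4}) = 1
Observe that G(5)..G(11) = 0, 1, 2, 3, 4, 0, 1 repeats G(0)..G(6) = 0, 1, 2, 3, 4, 0, 1.
For k >= max(S) = 7, G(k) is determined by the previous 7 values G(k-7)..G(k-1); a window of 7 consecutive values has recurred shifted by 5, so by induction G(k + 5) = G(k) for all k >= 0: the sequence is periodic from the start with period 5.
One period: G(0..4) = 0, 1, 2, 3, 4.
72 mod 5 = 2, so G(72) = G(2) = 2.

2


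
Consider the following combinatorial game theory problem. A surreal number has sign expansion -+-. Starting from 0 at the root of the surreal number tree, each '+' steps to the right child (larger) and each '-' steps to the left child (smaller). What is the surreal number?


Sign expansion: -+-
Rule: track bounds (lo, hi), initially (-inf, +inf). On '+', the current value becomes lo and we move to the simplest number in (value, hi): value + 1 if hi = +inf, otherwise the midpoint (value + hi)/2. On '-', the current value becomes hi and we move to value - 1 if lo = -inf, otherwise the midpoint (lo + value)/2.
Start at 0.
Step 1: sign = -, move left. Bounds: (-inf, 0). Value = -1
Step 2: sign = +, move right. Bounds: (-1, 0). Value = -1/2
Step 3: sign = -, move left. Bounds: (-1, -1/2). Value = -3/4
The surreal number with sign expansion -+- is -3/4.

-3/4


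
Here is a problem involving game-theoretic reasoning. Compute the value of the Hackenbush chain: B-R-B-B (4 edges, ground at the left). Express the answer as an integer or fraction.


Edges (from ground): B-R-B-B
By Berlekamp's sign-expansion rule, a Blue-Red Hackenbush stalk has the value of the surreal number whose sign sequence is the edge sequence with B -> + and R -> -.
Sign sequence: +-++
Trace the sign expansion in the surreal number tree, starting from 0:
Edge 1: B (sign +) -> bounds (0, +inf), value = 1
Edge 2: R (sign -) -> bounds (0, 1), value = 1/2
Edge 3: B (sign +) -> bounds (1/2, 1), value = 3/4
Edge 4: B (sign +) -> bounds (3/4, 1), value = 7/8
Game value = 7/8

7/8


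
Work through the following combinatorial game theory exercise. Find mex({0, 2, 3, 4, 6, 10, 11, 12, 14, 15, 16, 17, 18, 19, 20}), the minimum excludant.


Set = {0, 2, 3, 4, 6, 10, 11, 12, 14, 15, 16, 17, 18, 19, 20}
0 is in the set.
1 is NOT in the set. This is the mex.
mex = 1

1


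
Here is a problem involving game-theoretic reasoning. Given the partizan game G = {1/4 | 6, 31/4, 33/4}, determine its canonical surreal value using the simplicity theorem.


Left options: {1/4}, max = 1/4
Right options: {6, 31/4, 33/4}, min = 6
All options are numbers and max(Left) < min(Right), so by the simplicity theorem the value is the simplest (earliest-born) number strictly between 1/4 and 6.
Integers 1 through 5 all lie strictly between 1/4 and 6.
Among integers, the simplest (lowest birthday = smallest |n|; 0 is born on day 0, +-n on day n) is 1.
No non-integer in the interval can be simpler: if x is a non-integer in the interval, then floor(x) or ceil(x) also lies in the interval (the interval contains an integer), and both are proper prefixes of x's sign expansion, i.e. born earlier. So the game value is 1.
Game value = 1

1


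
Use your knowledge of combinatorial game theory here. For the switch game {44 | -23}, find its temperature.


The game is {44 | -23}, a switch {a | b} with numbers a > b.
Cooling {a | b} by t gives {a - t | b + t}, which stops being hot when a - t = b + t, i.e. at t = (a - b)/2. So the temperature of a switch is (a - b)/2.
Temperature = (Left option - Right option) / 2
= (44 - (-23)) / 2
= 67 / 2
= 67/2

67/2


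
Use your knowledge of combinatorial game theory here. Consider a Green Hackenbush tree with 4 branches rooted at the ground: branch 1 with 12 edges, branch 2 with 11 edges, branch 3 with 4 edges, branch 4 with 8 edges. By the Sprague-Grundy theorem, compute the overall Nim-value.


The tree has 4 branches from the ground vertex.
In Green Hackenbush, the Nim-value of a simple path of length k is k.
Branch 1: length 12, Nim-value = 12
Branch 2: length 11, Nim-value = 11
Branch 3: length 4, Nim-value = 4
Branch 4: length 8, Nim-value = 8
Total Nim-value = XOR of all branch values:
0 XOR 12 = 12
12 XOR 11 = 7
7 XOR 4 = 3
3 XOR 8 = 11
Nim-value of the tree = 11

11


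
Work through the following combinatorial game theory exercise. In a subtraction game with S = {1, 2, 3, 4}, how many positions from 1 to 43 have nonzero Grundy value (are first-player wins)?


Subtraction set S = {1, 2, 3, 4}, so G(n) = n mod 5.
G(n) = 0 when n is a multiple of 5.
Multiples of 5 in [1, 43]: 8
N-positions (nonzero Grundy) = 43 - 8 = 35

35


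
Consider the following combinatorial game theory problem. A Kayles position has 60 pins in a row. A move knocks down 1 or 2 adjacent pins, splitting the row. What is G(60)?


Kayles: a move removes 1 or 2 adjacent pins from a contiguous row.
Removing pins from a row of k leaves two independent rows (a, b) with a + b = k - 1 (one pin) or a + b = k - 2 (two pins); an end removal gives a = 0.
By Sprague-Grundy, G(k) = mex{ G(a) XOR G(b) } over all these splits. G(0) = 0.
G(1): splits (0,0):0^0=0 -> mex({0}) = 1
G(2): splits (0,1):0^1=1 (0,0):0^0=0 -> mex({0, 1}) = 2
G(3): splits (0,2):0^2=2 (1,1):1^1=0 (0,1):0^1=1 -> mex({0, 1, 2}) = 3
G(4): splits (0,3):0^3=3 (1,2):1^2=3 (0,2):0^2=2 (1,1):1^1=0 -> mex({0, 2, 3}) = 1
G(5): splits (0,4):0^1=1 (1,3):1^3=2 (2,2):2^2=0 (0,3):0^3=3 (1,2):1^2=3 -> mex({0, 1, 2, 3}) = 4
G(6) = mex({0, 1, 2, 4}) = 3
G(7) = mex({0, 1, 3, 4, 5}) = 2
G(8) = mex({0, 2, 3, 5, 6}) = 1
G(9) = mex({0, 1, 2, 3, 6, 7}) = 4
G(10) = mex({0, 1, 3, 4, 5, 7}) = 2
G(11) = mex({0, 1, 2, 3, 4, 5}) = 6
G(12) = mex({0, 1, 2, 3, 5, 6, 7}) = 4
G(13) = mex({0, 2, 3, 4, 6, 7}) = 1
G(14) = mex({0, 1, 4, 5, 6, 7}) = 2
G(15) = mex({0, 1, 2, 3, 4, 5, 6}) = 7
G(16) = mex({0, 2, 3, 5, 6, 7}) = 1
G(17) = mex({0, 1, 2, 3, 5, 6, 7}) = 4
G(18) = mex({0, 1, 2, 4, 5, 6}) = 3
G(19) = mex({0, 1, 3, 4, 5, 7}) = 2
G(20) = mex({0, 2, 3, 4, 5, 6, 7}) = 1
G(21) = mex({0, 1, 2, 3, 5, 6, 7}) = 4
G(22) = mex({0, 1, 2, 3, 4, 5, 7}) = 6
G(23) = mex({0, 1, 2, 3, 4, 5, 6}) = 7
G(24) = mex({0, 1, 2, 3, 5, 6, 7}) = 4
G(25) = mex({0, 2, 3, 4, 6, 7}) = 1
G(26) = mex({0, 1, 3, 4, 5, 6, 7}) = 2
G(27) = mex({0, 1, 2, 3, 4, 5, 6, 7}) = 8
G(28) = mex({0, 1, 2, 3, 4, 6, 7, 8}) = 5
G(29) = mex({0, 1, 2, 3, 5, 6, 7, 8, 9}) = 4
G(30) = mex({0, 1, 2, 3, 4, 5, 6, 9, 10}) = 7
G(31) = mex({0, 1, 3, 4, 5, 7, 10, 11}) = 2
G(32) = mex({0, 2, 3, 4, 5, 6, 7, 9, 11}) = 1
G(33) = mex({0, 1, 2, 3, 4, 5, 6, 7, 9, 12}) = 8
G(34) = mex({0, 1, 2, 3, 4, 5, 7, 8, 11, 12}) = 6
G(35) = mex({0, 1, 2, 3, 4, 5, 6, 8, 9, 10, 11}) = 7
G(36) = mex({0, 1, 2, 3, 5, 6, 7, 9, 10}) = 4
G(37) = mex({0, 2, 3, 4, 6, 7, 9, 10, 11, 12}) = 1
G(38) = mex({0, 1, 3, 4, 5, 6, 7, 9, 10, 11, 12}) = 2
G(39) = mex({0, 1, 2, 4, 5, 6, 7, 9, 10, 12, 14}) = 3
G(40) = mex({0, 2, 3, 4, 6, 7, 11, 12, 14}) = 1
G(41) = mex({0, 1, 2, 3, 5, 6, 7, 9, 10, 11, 12}) = 4
G(42) = mex({0, 1, 2, 3, 4, 5, 6, 9, 10}) = 7
G(43) = mex({0, 1, 3, 4, 5, 7, 9, 10, 12, 15}) = 2
G(44) = mex({0, 2, 3, 4, 5, 6, 7, 9, 10, 12, 15}) = 1
G(45) = mex({0, 1, 2, 3, 4, 5, 6, 7, 9, 10, 12, 14}) = 8
G(46) = mex({0, 1, 3, 4, 5, 7, 8, 11, 12, 14}) = 2
G(47) = mex({0, 1, 2, 3, 4, 5, 6, 8, 9, 10, 11, 12}) = 7
G(48) = mex({0, 1, 2, 3, 5, 6, 7, 9, 10}) = 4
G(49) = mex({0, 2, 3, 4, 6, 7, 9, 10, 11, 12, 15}) = 1
G(50) = mex({0, 1, 4, 5, 6, 7, 9, 11, 12, 14, 15}) = 2
G(51) = mex({0, 1, 2, 3, 4, 5, 6, 7, 9, 12, 14, 15}) = 8
G(52) = mex({0, 2, 3, 4, 5, 6, 7, 8, 11, 12, 15}) = 1
G(53) = mex({0, 1, 2, 3, 5, 6, 7, 8, 9, 10, 11, 12}) = 4
G(54) = mex({0, 1, 2, 3, 4, 5, 6, 9, 10}) = 7
G(55) = mex({0, 1, 3, 4, 5, 7, 9, 10, 11, 12}) = 2
G(56) = mex({0, 2, 3, 4, 5, 6, 7, 9, 10, 11, 12, 13, 14}) = 1
G(57) = mex({0, 1, 2, 3, 5, 6, 7, 9, 10, 12, 13, 14, 15}) = 4
G(58) = mex({0, 1, 3, 4, 5, 7, 11, 12, 14, 15}) = 2
G(59) = mex({0, 1, 2, 3, 4, 5, 6, 9, 10, 11, 12, 15}) = 7
G(60) = mex({0, 1, 2, 3, 5, 6, 7, 9, 10}) = 4
Therefore G(60) = 4.

4
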